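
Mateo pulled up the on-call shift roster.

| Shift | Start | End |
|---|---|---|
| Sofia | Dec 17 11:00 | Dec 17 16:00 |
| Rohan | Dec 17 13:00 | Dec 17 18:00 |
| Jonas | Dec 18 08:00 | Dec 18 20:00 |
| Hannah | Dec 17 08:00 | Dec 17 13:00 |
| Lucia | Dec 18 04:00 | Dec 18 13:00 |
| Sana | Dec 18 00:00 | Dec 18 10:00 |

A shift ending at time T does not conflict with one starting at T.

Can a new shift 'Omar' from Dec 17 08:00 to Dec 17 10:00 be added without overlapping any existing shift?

No — it overlaps Hannah

Hannah: starts Dec 17 08:00 before Omar ends Dec 17 10:00, and ends Dec 17 13:00 after Omar starts Dec 17 08:00 → overlap.
Sofia: starts Dec 17 11:00 at or after Omar ends Dec 17 10:00 → clear.
Rohan: starts Dec 17 13:00 at or after Omar ends Dec 17 10:00 → clear.
Sana: starts Dec 18 00:00 at or after Omar ends Dec 17 10:00 → clear.
Lucia: starts Dec 18 04:00 at or after Omar ends Dec 17 10:00 → clear.
Jonas: starts Dec 18 08:00 at or after Omar ends Dec 17 10:00 → clear.
Omar overlaps Hannah.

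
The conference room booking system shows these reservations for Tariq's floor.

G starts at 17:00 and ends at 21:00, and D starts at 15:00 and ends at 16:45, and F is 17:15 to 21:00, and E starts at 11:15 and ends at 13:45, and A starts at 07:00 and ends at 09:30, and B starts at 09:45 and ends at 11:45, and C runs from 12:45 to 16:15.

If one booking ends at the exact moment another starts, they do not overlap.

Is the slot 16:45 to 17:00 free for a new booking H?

Yes — the slot is free

A: ends 09:30 at or before H starts 16:45 → clear.
B: ends 11:45 at or before H starts 16:45 → clear.
E: ends 13:45 at or before H starts 16:45 → clear.
C: ends 16:15 at or before H starts 16:45 → clear.
D: ends 16:45 at or before H starts 16:45 → clear.
G: starts 17:00 at or after H ends 17:00 → clear.
F: starts 17:15 at or after H ends 17:00 → clear.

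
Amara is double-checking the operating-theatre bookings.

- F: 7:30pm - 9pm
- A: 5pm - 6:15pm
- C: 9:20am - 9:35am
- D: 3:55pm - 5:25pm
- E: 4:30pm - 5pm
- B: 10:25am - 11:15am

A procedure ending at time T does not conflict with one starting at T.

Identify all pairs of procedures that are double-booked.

Sorted by start: C, B, D, E, A, F.
B starts after C ends; C is clear from here.
D starts after B ends; B is clear from here.
E starts before D ends → D and E overlap.
A starts before D ends → D and A overlap.
F starts after D ends.
A starts exactly when E ends (back-to-back, no overlap); E is clear from here.
F starts after A ends.

A & D, D & E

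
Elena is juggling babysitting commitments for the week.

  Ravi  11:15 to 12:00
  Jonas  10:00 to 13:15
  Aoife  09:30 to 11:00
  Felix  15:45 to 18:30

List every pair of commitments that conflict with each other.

Two intervals overlap when each starts before the other ends.
Sorted by start: Aoife, Jonas, Ravi, Felix.
Jonas starts before Aoife ends → Aoife and Jonas overlap.
Ravi starts after Aoife ends — done with Aoife.
Ravi starts before Jonas ends → Jonas and Ravi overlap.
Felix starts after Jonas ends.
Felix starts after Ravi ends.

Aoife & Jonas, Jonas & Ravi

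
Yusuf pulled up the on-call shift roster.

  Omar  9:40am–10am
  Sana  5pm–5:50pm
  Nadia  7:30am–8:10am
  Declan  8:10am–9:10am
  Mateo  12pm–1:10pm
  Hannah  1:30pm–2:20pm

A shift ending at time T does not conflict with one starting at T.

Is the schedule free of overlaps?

Yes

Sorted by start: Nadia, Declan, Omar, Mateo, Hannah, Sana.
Declan starts exactly when Nadia ends (back-to-back, no overlap), so Nadia has no further overlaps.
Omar starts after Declan ends, so Declan has no further overlaps.
Mateo starts after Omar ends, so Omar has no further overlaps.
Hannah starts after Mateo ends, so Mateo has no further overlaps.
Sana starts after Hannah ends.
Every pair is clear; the schedule has no overlaps.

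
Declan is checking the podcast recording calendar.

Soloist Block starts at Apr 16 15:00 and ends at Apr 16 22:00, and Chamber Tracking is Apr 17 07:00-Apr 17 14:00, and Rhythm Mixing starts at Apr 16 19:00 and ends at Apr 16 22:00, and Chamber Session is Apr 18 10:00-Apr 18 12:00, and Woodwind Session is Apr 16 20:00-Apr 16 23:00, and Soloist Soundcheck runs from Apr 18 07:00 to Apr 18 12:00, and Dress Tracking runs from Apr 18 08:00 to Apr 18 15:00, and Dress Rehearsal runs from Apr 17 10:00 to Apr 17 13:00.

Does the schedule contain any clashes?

Check each pair: they overlap iff neither finishes before the other starts.
Sorted by start: Soloist Block, Rhythm Mixing, Woodwind Session, Chamber Tracking, Dress Rehearsal, Soloist Soundcheck, Dress Tracking, Chamber Session.
Rhythm Mixing starts before Soloist Block ends → Soloist Block and Rhythm Mixing overlap.
That's a conflict, so the schedule is not conflict-free.

Yes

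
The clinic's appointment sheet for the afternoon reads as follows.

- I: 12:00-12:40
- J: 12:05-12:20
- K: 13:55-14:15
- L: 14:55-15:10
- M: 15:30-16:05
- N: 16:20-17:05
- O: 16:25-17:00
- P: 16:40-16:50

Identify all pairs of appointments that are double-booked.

I & J, N & O, N & P, O & P

Check each pair: they overlap iff neither finishes before the other starts.
Sorted by start: I, J, K, L, M, N, O, P.
J starts before I ends → I and J overlap.
K starts after I ends; I is clear from here.
K starts after J ends; J is clear from here.
L starts after K ends; K is clear from here.
M starts after L ends; L is clear from here.
N starts after M ends; M is clear from here.
O starts before N ends → N and O overlap.
P starts before N ends → N and P overlap.
P starts before O ends → O and P overlap.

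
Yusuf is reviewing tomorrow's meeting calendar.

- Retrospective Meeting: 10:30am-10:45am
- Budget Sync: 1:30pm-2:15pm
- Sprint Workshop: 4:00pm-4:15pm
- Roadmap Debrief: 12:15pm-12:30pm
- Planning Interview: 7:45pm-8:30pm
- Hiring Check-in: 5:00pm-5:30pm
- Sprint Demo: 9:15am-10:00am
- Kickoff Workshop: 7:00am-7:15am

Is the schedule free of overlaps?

Two intervals overlap when each starts before the other ends.
Sorted by start: Kickoff Workshop, Sprint Demo, Retrospective Meeting, Roadmap Debrief, Budget Sync, Sprint Workshop, Hiring Check-in, Planning Interview.
Sprint Demo starts after Kickoff Workshop ends — done with Kickoff Workshop.
Retrospective Meeting starts after Sprint Demo ends — done with Sprint Demo.
Roadmap Debrief starts after Retrospective Meeting ends — done with Retrospective Meeting.
Budget Sync starts after Roadmap Debrief ends — done with Roadmap Debrief.
Sprint Workshop starts after Budget Sync ends — done with Budget Sync.
Hiring Check-in starts after Sprint Workshop ends — done with Sprint Workshop.
Planning Interview starts after Hiring Check-in ends.
Every pair is clear; the schedule has no overlaps.

Yes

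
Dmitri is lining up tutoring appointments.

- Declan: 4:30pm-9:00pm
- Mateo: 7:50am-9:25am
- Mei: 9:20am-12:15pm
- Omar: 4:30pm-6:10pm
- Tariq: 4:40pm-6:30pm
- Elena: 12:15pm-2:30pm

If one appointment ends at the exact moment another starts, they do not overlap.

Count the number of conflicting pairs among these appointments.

Sorted by start: Mateo, Mei, Elena, Declan, Omar, Tariq.
Mei starts before Mateo ends → Mateo and Mei overlap.
Elena starts after Mateo ends; Mateo is clear from here.
Elena starts exactly when Mei ends (back-to-back, no overlap); Mei is clear from here.
Declan starts after Elena ends; Elena is clear from here.
Omar starts before Declan ends → Declan and Omar overlap.
Tariq starts before Declan ends → Declan and Tariq overlap.
Tariq starts before Omar ends → Omar and Tariq overlap.
Overlapping pairs: Declan & Omar, Declan & Tariq, Mateo & Mei, Omar & Tariq — 4 in total.

4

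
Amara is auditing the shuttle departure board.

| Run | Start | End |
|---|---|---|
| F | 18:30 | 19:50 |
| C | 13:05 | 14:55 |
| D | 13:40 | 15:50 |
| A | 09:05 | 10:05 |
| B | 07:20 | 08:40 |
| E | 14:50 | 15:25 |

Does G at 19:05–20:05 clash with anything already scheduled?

B: ends 08:40 at or before G starts 19:05 → clear.
A: ends 10:05 at or before G starts 19:05 → clear.
C: ends 14:55 at or before G starts 19:05 → clear.
D: ends 15:50 at or before G starts 19:05 → clear.
E: ends 15:25 at or before G starts 19:05 → clear.
F: starts 18:30 before G ends 20:05, and ends 19:50 after G starts 19:05 → overlap.
G overlaps F.

Yes — it overlaps F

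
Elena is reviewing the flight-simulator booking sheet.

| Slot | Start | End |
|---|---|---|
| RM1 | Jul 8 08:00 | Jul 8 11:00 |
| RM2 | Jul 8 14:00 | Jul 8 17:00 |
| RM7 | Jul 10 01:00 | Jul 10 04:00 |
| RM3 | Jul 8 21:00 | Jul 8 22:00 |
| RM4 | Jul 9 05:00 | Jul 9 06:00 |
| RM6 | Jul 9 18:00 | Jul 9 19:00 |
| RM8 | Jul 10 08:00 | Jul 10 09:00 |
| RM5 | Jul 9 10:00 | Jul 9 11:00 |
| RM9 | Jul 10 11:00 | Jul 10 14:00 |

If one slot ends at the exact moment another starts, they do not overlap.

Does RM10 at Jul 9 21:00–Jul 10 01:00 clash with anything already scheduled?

No — it doesn't clash with anything

RM1: ends Jul 8 11:00 at or before RM10 starts Jul 9 21:00 → clear.
RM2: ends Jul 8 17:00 at or before RM10 starts Jul 9 21:00 → clear.
RM3: ends Jul 8 22:00 at or before RM10 starts Jul 9 21:00 → clear.
RM4: ends Jul 9 06:00 at or before RM10 starts Jul 9 21:00 → clear.
RM5: ends Jul 9 11:00 at or before RM10 starts Jul 9 21:00 → clear.
RM6: ends Jul 9 19:00 at or before RM10 starts Jul 9 21:00 → clear.
RM7: starts Jul 10 01:00 at or after RM10 ends Jul 10 01:00 → clear.
RM8: starts Jul 10 08:00 at or after RM10 ends Jul 10 01:00 → clear.
RM9: starts Jul 10 11:00 at or after RM10 ends Jul 10 01:00 → clear.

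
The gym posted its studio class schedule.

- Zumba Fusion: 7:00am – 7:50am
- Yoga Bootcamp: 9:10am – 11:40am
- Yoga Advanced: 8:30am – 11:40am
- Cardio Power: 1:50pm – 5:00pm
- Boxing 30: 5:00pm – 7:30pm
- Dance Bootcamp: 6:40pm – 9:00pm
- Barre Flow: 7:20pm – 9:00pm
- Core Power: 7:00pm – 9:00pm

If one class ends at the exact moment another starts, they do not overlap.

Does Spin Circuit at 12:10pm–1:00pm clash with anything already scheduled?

No — it doesn't clash with anything

Zumba Fusion: ends 7:50am at or before Spin Circuit starts 12:10pm → clear.
Yoga Advanced: ends 11:40am at or before Spin Circuit starts 12:10pm → clear.
Yoga Bootcamp: ends 11:40am at or before Spin Circuit starts 12:10pm → clear.
Cardio Power: starts 1:50pm at or after Spin Circuit ends 1:00pm → clear.
Boxing 30: starts 5:00pm at or after Spin Circuit ends 1:00pm → clear.
Dance Bootcamp: starts 6:40pm at or after Spin Circuit ends 1:00pm → clear.
Core Power: starts 7:00pm at or after Spin Circuit ends 1:00pm → clear.
Barre Flow: starts 7:20pm at or after Spin Circuit ends 1:00pm → clear.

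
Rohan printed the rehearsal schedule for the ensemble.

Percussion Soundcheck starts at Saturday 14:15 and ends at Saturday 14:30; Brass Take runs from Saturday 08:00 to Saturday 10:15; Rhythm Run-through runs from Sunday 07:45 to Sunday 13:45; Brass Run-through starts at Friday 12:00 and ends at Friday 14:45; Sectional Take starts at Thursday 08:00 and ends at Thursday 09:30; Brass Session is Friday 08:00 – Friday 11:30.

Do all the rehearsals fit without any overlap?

Yes

Sorted by start: Sectional Take, Brass Session, Brass Run-through, Brass Take, Percussion Soundcheck, Rhythm Run-through.
Brass Session starts after Sectional Take ends, so Sectional Take has no further overlaps.
Brass Run-through starts after Brass Session ends, so Brass Session has no further overlaps.
Brass Take starts after Brass Run-through ends, so Brass Run-through has no further overlaps.
Percussion Soundcheck starts after Brass Take ends, so Brass Take has no further overlaps.
Rhythm Run-through starts after Percussion Soundcheck ends.
Every pair is clear; the schedule has no overlaps.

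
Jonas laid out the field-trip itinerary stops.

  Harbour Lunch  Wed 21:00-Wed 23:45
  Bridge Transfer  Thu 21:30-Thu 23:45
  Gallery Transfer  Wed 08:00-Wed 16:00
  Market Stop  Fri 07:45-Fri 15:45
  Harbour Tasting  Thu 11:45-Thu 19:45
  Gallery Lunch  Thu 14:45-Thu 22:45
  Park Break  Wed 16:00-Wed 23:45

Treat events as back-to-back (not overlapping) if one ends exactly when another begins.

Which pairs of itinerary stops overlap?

Bridge Transfer & Gallery Lunch, Gallery Lunch & Harbour Tasting, Harbour Lunch & Park Break

Sorted by start: Gallery Transfer, Park Break, Harbour Lunch, Harbour Tasting, Gallery Lunch, Bridge Transfer, Market Stop.
Park Break starts exactly when Gallery Transfer ends (back-to-back, no overlap), so nothing later overlaps Gallery Transfer either.
Harbour Lunch starts before Park Break ends → Park Break and Harbour Lunch overlap.
Harbour Tasting starts after Park Break ends, so nothing later overlaps Park Break either.
Harbour Tasting starts after Harbour Lunch ends, so nothing later overlaps Harbour Lunch either.
Gallery Lunch starts before Harbour Tasting ends → Harbour Tasting and Gallery Lunch overlap.
Bridge Transfer starts after Harbour Tasting ends, so nothing later overlaps Harbour Tasting either.
Bridge Transfer starts before Gallery Lunch ends → Gallery Lunch and Bridge Transfer overlap.
Market Stop starts after Gallery Lunch ends.
Market Stop starts after Bridge Transfer ends.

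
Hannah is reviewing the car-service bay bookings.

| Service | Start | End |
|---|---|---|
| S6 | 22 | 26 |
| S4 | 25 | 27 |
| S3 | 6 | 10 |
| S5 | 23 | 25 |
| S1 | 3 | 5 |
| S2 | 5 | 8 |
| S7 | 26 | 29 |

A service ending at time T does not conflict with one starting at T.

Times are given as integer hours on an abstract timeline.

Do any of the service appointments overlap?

Yes

Sorted by start: S1, S2, S3, S6, S5, S4, S7.
S2 starts exactly when S1 ends (back-to-back, no overlap), so nothing later overlaps S1 either.
S3 starts before S2 ends → S2 and S3 overlap.
That's a conflict, so the schedule is not conflict-free.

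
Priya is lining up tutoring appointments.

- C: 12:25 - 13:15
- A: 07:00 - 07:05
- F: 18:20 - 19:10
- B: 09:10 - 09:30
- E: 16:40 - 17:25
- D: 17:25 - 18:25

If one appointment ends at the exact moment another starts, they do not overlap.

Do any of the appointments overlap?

Yes

Sorted by start: A, B, C, E, D, F.
B starts after A ends, so A has no further overlaps.
C starts after B ends, so B has no further overlaps.
E starts after C ends, so C has no further overlaps.
D starts exactly when E ends (back-to-back, no overlap), so E has no further overlaps.
F starts before D ends → D and F overlap.
That's a conflict, so the schedule is not conflict-free.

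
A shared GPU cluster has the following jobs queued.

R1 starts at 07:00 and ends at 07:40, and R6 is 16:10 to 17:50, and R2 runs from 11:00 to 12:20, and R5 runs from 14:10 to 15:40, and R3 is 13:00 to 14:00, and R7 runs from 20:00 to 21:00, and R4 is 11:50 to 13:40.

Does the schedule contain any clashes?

Sorted by start: R1, R2, R4, R3, R5, R6, R7.
R2 starts after R1 ends — done with R1.
R4 starts before R2 ends → R2 and R4 overlap.
That's a conflict, so the schedule is not conflict-free.

Yes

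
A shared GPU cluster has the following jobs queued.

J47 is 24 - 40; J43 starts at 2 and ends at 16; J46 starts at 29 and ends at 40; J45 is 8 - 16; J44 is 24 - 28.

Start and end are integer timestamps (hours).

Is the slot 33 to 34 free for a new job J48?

No — it overlaps J46, J47

J43: ends 16 at or before J48 starts 33 → clear.
J45: ends 16 at or before J48 starts 33 → clear.
J44: ends 28 at or before J48 starts 33 → clear.
J47: starts 24 before J48 ends 34, and ends 40 after J48 starts 33 → overlap.
J46: starts 29 before J48 ends 34, and ends 40 after J48 starts 33 → overlap.
J48 overlaps J46, J47.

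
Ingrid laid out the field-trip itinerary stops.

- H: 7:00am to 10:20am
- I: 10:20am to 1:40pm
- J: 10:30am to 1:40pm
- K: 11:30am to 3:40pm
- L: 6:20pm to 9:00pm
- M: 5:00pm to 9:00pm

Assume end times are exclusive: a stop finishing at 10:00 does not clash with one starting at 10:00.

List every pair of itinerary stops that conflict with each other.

Sorted by start: H, I, J, K, M, L.
I starts exactly when H ends (back-to-back, no overlap); H is clear from here.
J starts before I ends → I and J overlap.
K starts before I ends → I and K overlap.
M starts after I ends; I is clear from here.
K starts before J ends → J and K overlap.
M starts after J ends; J is clear from here.
M starts after K ends; K is clear from here.
L starts before M ends → M and L overlap.

I & J, I & K, J & K, L & M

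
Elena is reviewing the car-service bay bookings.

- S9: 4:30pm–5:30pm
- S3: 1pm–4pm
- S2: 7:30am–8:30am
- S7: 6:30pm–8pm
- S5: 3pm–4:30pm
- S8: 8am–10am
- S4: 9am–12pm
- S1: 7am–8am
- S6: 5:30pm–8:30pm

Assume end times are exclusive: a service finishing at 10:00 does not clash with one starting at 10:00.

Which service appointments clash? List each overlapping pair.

S1 & S2, S2 & S8, S3 & S5, S4 & S8, S6 & S7

Sorted by start: S1, S2, S8, S4, S3, S5, S9, S6, S7.
S2 starts before S1 ends → S1 and S2 overlap.
S8 starts exactly when S1 ends (back-to-back, no overlap), so nothing later overlaps S1 either.
S8 starts before S2 ends → S2 and S8 overlap.
S4 starts after S2 ends, so nothing later overlaps S2 either.
S4 starts before S8 ends → S8 and S4 overlap.
S3 starts after S8 ends, so nothing later overlaps S8 either.
S3 starts after S4 ends, so nothing later overlaps S4 either.
S5 starts before S3 ends → S3 and S5 overlap.
S9 starts after S3 ends, so nothing later overlaps S3 either.
S9 starts exactly when S5 ends (back-to-back, no overlap), so nothing later overlaps S5 either.
S6 starts exactly when S9 ends (back-to-back, no overlap), so nothing later overlaps S9 either.
S7 starts before S6 ends → S6 and S7 overlap.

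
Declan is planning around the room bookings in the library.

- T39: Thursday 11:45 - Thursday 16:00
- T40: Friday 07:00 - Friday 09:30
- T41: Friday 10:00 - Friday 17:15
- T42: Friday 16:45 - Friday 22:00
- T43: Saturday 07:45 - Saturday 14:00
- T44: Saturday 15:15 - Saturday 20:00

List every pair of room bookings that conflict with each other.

T41 & T42

Sorted by start: T39, T40, T41, T42, T43, T44.
T40 starts after T39 ends — done with T39.
T41 starts after T40 ends — done with T40.
T42 starts before T41 ends → T41 and T42 overlap.
T43 starts after T41 ends — done with T41.
T43 starts after T42 ends — done with T42.
T44 starts after T43 ends.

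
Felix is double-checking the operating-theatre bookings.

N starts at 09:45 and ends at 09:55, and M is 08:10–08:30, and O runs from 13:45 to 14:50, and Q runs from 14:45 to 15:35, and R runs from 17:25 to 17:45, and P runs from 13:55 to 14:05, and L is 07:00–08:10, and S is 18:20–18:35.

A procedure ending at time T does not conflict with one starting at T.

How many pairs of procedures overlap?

2

Sorted by start: L, M, N, O, P, Q, R, S.
M starts exactly when L ends (back-to-back, no overlap), so L has no further overlaps.
N starts after M ends, so M has no further overlaps.
O starts after N ends, so N has no further overlaps.
P starts before O ends → O and P overlap.
Q starts before O ends → O and Q overlap.
R starts after O ends, so O has no further overlaps.
Q starts after P ends, so P has no further overlaps.
R starts after Q ends, so Q has no further overlaps.
S starts after R ends.
Overlapping pairs: O & P, O & Q — 2 in total.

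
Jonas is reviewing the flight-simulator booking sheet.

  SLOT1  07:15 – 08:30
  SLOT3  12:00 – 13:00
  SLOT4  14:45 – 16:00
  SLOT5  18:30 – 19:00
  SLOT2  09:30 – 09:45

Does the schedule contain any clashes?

No

Two intervals overlap when each starts before the other ends.
Sorted by start: SLOT1, SLOT2, SLOT3, SLOT4, SLOT5.
SLOT2 starts after SLOT1 ends; SLOT1 is clear from here.
SLOT3 starts after SLOT2 ends; SLOT2 is clear from here.
SLOT4 starts after SLOT3 ends; SLOT3 is clear from here.
SLOT5 starts after SLOT4 ends.
Every pair is clear; the schedule has no overlaps.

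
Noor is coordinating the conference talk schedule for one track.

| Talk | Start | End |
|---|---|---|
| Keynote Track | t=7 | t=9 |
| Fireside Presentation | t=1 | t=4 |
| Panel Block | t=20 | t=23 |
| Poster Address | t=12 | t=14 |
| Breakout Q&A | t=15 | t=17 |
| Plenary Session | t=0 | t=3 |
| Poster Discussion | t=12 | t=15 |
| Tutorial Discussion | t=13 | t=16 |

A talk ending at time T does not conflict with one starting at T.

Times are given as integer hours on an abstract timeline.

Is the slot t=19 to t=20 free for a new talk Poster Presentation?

Plenary Session: ends t=3 at or before Poster Presentation starts t=19 → clear.
Fireside Presentation: ends t=4 at or before Poster Presentation starts t=19 → clear.
Keynote Track: ends t=9 at or before Poster Presentation starts t=19 → clear.
Poster Discussion: ends t=15 at or before Poster Presentation starts t=19 → clear.
Poster Address: ends t=14 at or before Poster Presentation starts t=19 → clear.
Tutorial Discussion: ends t=16 at or before Poster Presentation starts t=19 → clear.
Breakout Q&A: ends t=17 at or before Poster Presentation starts t=19 → clear.
Panel Block: starts t=20 at or after Poster Presentation ends t=20 → clear.

Yes — the slot is free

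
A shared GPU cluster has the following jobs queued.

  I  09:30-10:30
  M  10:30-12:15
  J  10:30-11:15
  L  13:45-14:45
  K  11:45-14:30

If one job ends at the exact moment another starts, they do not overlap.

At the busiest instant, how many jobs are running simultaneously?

Sort all start/end points and keep a running count:
09:30 start I → 1
10:30 end I → 0
10:30 start J → 1
10:30 start M → 2
11:15 end J → 1
11:45 start K → 2
12:15 end M → 1
13:45 start L → 2
14:30 end K → 1
14:45 end L → 0
Peak is 2, at 10:30 (J, M).

2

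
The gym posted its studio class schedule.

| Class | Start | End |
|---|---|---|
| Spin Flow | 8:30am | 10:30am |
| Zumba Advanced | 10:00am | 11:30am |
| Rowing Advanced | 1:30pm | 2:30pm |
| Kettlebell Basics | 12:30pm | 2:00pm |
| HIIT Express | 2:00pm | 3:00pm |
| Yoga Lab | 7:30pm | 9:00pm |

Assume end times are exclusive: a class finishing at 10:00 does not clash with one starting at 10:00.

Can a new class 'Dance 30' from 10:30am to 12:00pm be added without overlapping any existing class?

No — it overlaps Zumba Advanced

Spin Flow: ends 10:30am at or before Dance 30 starts 10:30am → clear.
Zumba Advanced: starts 10:00am before Dance 30 ends 12:00pm, and ends 11:30am after Dance 30 starts 10:30am → overlap.
Kettlebell Basics: starts 12:30pm at or after Dance 30 ends 12:00pm → clear.
Rowing Advanced: starts 1:30pm at or after Dance 30 ends 12:00pm → clear.
HIIT Express: starts 2:00pm at or after Dance 30 ends 12:00pm → clear.
Yoga Lab: starts 7:30pm at or after Dance 30 ends 12:00pm → clear.
Dance 30 overlaps Zumba Advanced.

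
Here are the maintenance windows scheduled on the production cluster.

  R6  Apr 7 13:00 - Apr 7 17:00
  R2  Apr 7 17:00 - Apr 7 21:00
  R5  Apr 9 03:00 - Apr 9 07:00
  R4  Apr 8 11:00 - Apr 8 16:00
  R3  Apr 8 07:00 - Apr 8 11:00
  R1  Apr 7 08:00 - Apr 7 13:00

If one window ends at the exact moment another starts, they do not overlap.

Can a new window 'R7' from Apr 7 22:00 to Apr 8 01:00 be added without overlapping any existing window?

Yes — the slot is free

R1: ends Apr 7 13:00 at or before R7 starts Apr 7 22:00 → clear.
R6: ends Apr 7 17:00 at or before R7 starts Apr 7 22:00 → clear.
R2: ends Apr 7 21:00 at or before R7 starts Apr 7 22:00 → clear.
R3: starts Apr 8 07:00 at or after R7 ends Apr 8 01:00 → clear.
R4: starts Apr 8 11:00 at or after R7 ends Apr 8 01:00 → clear.
R5: starts Apr 9 03:00 at or after R7 ends Apr 8 01:00 → clear.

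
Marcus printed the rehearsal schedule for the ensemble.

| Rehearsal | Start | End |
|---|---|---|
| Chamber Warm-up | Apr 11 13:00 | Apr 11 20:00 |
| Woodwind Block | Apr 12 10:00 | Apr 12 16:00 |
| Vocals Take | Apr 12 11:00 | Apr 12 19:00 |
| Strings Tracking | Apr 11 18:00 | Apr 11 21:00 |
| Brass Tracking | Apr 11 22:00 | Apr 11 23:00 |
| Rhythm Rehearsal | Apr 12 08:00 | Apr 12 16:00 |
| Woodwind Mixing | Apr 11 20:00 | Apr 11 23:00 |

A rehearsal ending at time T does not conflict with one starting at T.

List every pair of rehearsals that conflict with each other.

Sorted by start: Chamber Warm-up, Strings Tracking, Woodwind Mixing, Brass Tracking, Rhythm Rehearsal, Woodwind Block, Vocals Take.
Strings Tracking starts before Chamber Warm-up ends → Chamber Warm-up and Strings Tracking overlap.
Woodwind Mixing starts exactly when Chamber Warm-up ends (back-to-back, no overlap); Chamber Warm-up is clear from here.
Woodwind Mixing starts before Strings Tracking ends → Strings Tracking and Woodwind Mixing overlap.
Brass Tracking starts after Strings Tracking ends; Strings Tracking is clear from here.
Brass Tracking starts before Woodwind Mixing ends → Woodwind Mixing and Brass Tracking overlap.
Rhythm Rehearsal starts after Woodwind Mixing ends; Woodwind Mixing is clear from here.
Rhythm Rehearsal starts after Brass Tracking ends; Brass Tracking is clear from here.
Woodwind Block starts before Rhythm Rehearsal ends → Rhythm Rehearsal and Woodwind Block overlap.
Vocals Take starts before Rhythm Rehearsal ends → Rhythm Rehearsal and Vocals Take overlap.
Vocals Take starts before Woodwind Block ends → Woodwind Block and Vocals Take overlap.

Brass Tracking & Woodwind Mixing, Chamber Warm-up & Strings Tracking, Rhythm Rehearsal & Vocals Take, Rhythm Rehearsal & Woodwind Block, Strings Tracking & Woodwind Mixing, Vocals Take & Woodwind Block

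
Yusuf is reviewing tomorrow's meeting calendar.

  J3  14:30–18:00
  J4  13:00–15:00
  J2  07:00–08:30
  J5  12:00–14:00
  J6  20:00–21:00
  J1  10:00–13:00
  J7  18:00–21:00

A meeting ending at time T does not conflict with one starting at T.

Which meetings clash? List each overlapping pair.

J1 & J5, J3 & J4, J4 & J5, J6 & J7

Sorted by start: J2, J1, J5, J4, J3, J7, J6.
J1 starts after J2 ends, so J2 has no further overlaps.
J5 starts before J1 ends → J1 and J5 overlap.
J4 starts exactly when J1 ends (back-to-back, no overlap), so J1 has no further overlaps.
J4 starts before J5 ends → J5 and J4 overlap.
J3 starts after J5 ends, so J5 has no further overlaps.
J3 starts before J4 ends → J4 and J3 overlap.
J7 starts after J4 ends, so J4 has no further overlaps.
J7 starts exactly when J3 ends (back-to-back, no overlap), so J3 has no further overlaps.
J6 starts before J7 ends → J7 and J6 overlap.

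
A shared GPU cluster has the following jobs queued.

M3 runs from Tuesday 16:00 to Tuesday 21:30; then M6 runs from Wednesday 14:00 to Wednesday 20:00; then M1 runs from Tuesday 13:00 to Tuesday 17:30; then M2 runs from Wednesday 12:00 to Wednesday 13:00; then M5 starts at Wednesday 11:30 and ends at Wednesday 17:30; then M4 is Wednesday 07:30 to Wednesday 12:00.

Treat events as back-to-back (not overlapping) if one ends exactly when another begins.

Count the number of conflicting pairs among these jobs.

4

Sorted by start: M1, M3, M4, M5, M2, M6.
M3 starts before M1 ends → M1 and M3 overlap.
M4 starts after M1 ends, so nothing later overlaps M1 either.
M4 starts after M3 ends, so nothing later overlaps M3 either.
M5 starts before M4 ends → M4 and M5 overlap.
M2 starts exactly when M4 ends (back-to-back, no overlap), so nothing later overlaps M4 either.
M2 starts before M5 ends → M5 and M2 overlap.
M6 starts before M5 ends → M5 and M6 overlap.
M6 starts after M2 ends.
Overlapping pairs: M1 & M3, M2 & M5, M4 & M5, M5 & M6 — 4 in total.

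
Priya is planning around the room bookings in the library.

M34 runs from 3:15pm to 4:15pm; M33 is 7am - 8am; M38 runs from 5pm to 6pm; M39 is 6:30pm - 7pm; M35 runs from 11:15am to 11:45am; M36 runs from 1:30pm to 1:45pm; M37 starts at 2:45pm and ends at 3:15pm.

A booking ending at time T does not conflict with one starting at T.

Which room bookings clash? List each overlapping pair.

Sorted by start: M33, M35, M36, M37, M34, M38, M39.
M35 starts after M33 ends; M33 is clear from here.
M36 starts after M35 ends; M35 is clear from here.
M37 starts after M36 ends; M36 is clear from here.
M34 starts exactly when M37 ends (back-to-back, no overlap); M37 is clear from here.
M38 starts after M34 ends; M34 is clear from here.
M39 starts after M38 ends.

none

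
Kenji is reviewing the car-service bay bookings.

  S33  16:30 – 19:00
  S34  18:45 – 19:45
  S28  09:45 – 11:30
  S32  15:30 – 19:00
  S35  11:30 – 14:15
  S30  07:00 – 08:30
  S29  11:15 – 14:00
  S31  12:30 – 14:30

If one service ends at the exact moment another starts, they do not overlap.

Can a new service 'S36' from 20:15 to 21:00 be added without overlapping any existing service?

Yes — the slot is free

S30: ends 08:30 at or before S36 starts 20:15 → clear.
S28: ends 11:30 at or before S36 starts 20:15 → clear.
S29: ends 14:00 at or before S36 starts 20:15 → clear.
S35: ends 14:15 at or before S36 starts 20:15 → clear.
S31: ends 14:30 at or before S36 starts 20:15 → clear.
S32: ends 19:00 at or before S36 starts 20:15 → clear.
S33: ends 19:00 at or before S36 starts 20:15 → clear.
S34: ends 19:45 at or before S36 starts 20:15 → clear.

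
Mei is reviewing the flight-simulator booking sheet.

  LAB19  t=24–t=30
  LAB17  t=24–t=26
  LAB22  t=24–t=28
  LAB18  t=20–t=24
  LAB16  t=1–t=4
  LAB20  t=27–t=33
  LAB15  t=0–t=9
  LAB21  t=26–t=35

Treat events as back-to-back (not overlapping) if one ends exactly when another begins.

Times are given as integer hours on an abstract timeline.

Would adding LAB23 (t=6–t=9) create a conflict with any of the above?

Yes — it overlaps LAB15

LAB15: starts t=0 before LAB23 ends t=9, and ends t=9 after LAB23 starts t=6 → overlap.
LAB16: ends t=4 at or before LAB23 starts t=6 → clear.
LAB18: starts t=20 at or after LAB23 ends t=9 → clear.
LAB17: starts t=24 at or after LAB23 ends t=9 → clear.
LAB19: starts t=24 at or after LAB23 ends t=9 → clear.
LAB22: starts t=24 at or after LAB23 ends t=9 → clear.
LAB21: starts t=26 at or after LAB23 ends t=9 → clear.
LAB20: starts t=27 at or after LAB23 ends t=9 → clear.
LAB23 overlaps LAB15.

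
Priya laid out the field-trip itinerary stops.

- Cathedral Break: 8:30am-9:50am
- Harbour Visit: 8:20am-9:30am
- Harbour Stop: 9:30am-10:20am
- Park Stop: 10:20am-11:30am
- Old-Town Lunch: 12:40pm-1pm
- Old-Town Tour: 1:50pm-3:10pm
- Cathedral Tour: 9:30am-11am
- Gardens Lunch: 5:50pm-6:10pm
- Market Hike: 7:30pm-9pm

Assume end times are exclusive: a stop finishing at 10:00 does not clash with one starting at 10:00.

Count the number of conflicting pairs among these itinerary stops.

5

Check each pair: they overlap iff neither finishes before the other starts.
Sorted by start: Harbour Visit, Cathedral Break, Harbour Stop, Cathedral Tour, Park Stop, Old-Town Lunch, Old-Town Tour, Gardens Lunch, Market Hike.
Cathedral Break starts before Harbour Visit ends → Harbour Visit and Cathedral Break overlap.
Harbour Stop starts exactly when Harbour Visit ends (back-to-back, no overlap) — done with Harbour Visit.
Harbour Stop starts before Cathedral Break ends → Cathedral Break and Harbour Stop overlap.
Cathedral Tour starts before Cathedral Break ends → Cathedral Break and Cathedral Tour overlap.
Park Stop starts after Cathedral Break ends — done with Cathedral Break.
Cathedral Tour starts before Harbour Stop ends → Harbour Stop and Cathedral Tour overlap.
Park Stop starts exactly when Harbour Stop ends (back-to-back, no overlap) — done with Harbour Stop.
Park Stop starts before Cathedral Tour ends → Cathedral Tour and Park Stop overlap.
Old-Town Lunch starts after Cathedral Tour ends — done with Cathedral Tour.
Old-Town Lunch starts after Park Stop ends — done with Park Stop.
Old-Town Tour starts after Old-Town Lunch ends — done with Old-Town Lunch.
Gardens Lunch starts after Old-Town Tour ends — done with Old-Town Tour.
Market Hike starts after Gardens Lunch ends.
Overlapping pairs: Cathedral Break & Cathedral Tour, Cathedral Break & Harbour Stop, Cathedral Break & Harbour Visit, Cathedral Tour & Harbour Stop, Cathedral Tour & Park Stop — 5 in total.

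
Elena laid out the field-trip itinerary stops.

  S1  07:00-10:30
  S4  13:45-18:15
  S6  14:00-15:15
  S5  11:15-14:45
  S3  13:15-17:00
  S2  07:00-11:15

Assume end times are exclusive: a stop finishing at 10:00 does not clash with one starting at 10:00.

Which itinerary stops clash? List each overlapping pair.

Two intervals overlap when each starts before the other ends.
Sorted by start: S1, S2, S5, S3, S4, S6.
S2 starts before S1 ends → S1 and S2 overlap.
S5 starts after S1 ends, so S1 has no further overlaps.
S5 starts exactly when S2 ends (back-to-back, no overlap), so S2 has no further overlaps.
S3 starts before S5 ends → S5 and S3 overlap.
S4 starts before S5 ends → S5 and S4 overlap.
S6 starts before S5 ends → S5 and S6 overlap.
S4 starts before S3 ends → S3 and S4 overlap.
S6 starts before S3 ends → S3 and S6 overlap.
S6 starts before S4 ends → S4 and S6 overlap.

S1 & S2, S3 & S4, S3 & S5, S3 & S6, S4 & S5, S4 & S6, S5 & S6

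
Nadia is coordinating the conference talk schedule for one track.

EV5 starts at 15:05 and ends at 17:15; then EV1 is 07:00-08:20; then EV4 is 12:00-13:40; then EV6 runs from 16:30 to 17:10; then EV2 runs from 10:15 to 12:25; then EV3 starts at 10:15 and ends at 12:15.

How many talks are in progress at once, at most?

Walk through starts and ends in time order (an end at T is processed before a start at T):
07:00 start EV1 → 1
08:20 end EV1 → 0
10:15 start EV2 → 1
10:15 start EV3 → 2
12:00 start EV4 → 3
12:15 end EV3 → 2
12:25 end EV2 → 1
13:40 end EV4 → 0
15:05 start EV5 → 1
16:30 start EV6 → 2
17:10 end EV6 → 1
17:15 end EV5 → 0
Peak is 3, at 12:00 (EV2, EV3, EV4).

3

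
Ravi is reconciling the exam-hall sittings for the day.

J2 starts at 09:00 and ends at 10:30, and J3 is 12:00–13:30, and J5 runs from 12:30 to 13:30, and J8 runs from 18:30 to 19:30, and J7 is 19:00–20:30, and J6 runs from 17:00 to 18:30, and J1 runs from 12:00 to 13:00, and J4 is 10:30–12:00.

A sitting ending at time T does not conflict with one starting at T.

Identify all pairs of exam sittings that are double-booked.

J1 & J3, J1 & J5, J3 & J5, J7 & J8

Sorted by start: J2, J4, J1, J3, J5, J6, J8, J7.
J4 starts exactly when J2 ends (back-to-back, no overlap) — done with J2.
J1 starts exactly when J4 ends (back-to-back, no overlap) — done with J4.
J3 starts before J1 ends → J1 and J3 overlap.
J5 starts before J1 ends → J1 and J5 overlap.
J6 starts after J1 ends — done with J1.
J5 starts before J3 ends → J3 and J5 overlap.
J6 starts after J3 ends — done with J3.
J6 starts after J5 ends — done with J5.
J8 starts exactly when J6 ends (back-to-back, no overlap) — done with J6.
J7 starts before J8 ends → J8 and J7 overlap.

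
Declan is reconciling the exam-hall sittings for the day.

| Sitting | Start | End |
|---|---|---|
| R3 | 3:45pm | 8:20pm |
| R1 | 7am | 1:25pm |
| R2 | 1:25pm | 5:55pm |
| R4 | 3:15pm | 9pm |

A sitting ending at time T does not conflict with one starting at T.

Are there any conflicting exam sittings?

Sorted by start: R1, R2, R4, R3.
R2 starts exactly when R1 ends (back-to-back, no overlap); R1 is clear from here.
R4 starts before R2 ends → R2 and R4 overlap.
That's a conflict, so the schedule is not conflict-free.

Yes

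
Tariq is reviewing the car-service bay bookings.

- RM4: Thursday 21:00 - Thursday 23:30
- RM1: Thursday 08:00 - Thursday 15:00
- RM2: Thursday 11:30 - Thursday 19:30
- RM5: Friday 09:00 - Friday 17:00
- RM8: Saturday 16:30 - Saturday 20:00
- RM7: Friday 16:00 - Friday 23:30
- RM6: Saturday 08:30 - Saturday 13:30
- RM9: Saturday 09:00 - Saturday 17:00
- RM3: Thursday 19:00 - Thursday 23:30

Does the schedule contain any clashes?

Yes

Two intervals overlap when each starts before the other ends.
Sorted by start: RM1, RM2, RM3, RM4, RM5, RM7, RM6, RM9, RM8.
RM2 starts before RM1 ends → RM1 and RM2 overlap.
That's a conflict, so the schedule is not conflict-free.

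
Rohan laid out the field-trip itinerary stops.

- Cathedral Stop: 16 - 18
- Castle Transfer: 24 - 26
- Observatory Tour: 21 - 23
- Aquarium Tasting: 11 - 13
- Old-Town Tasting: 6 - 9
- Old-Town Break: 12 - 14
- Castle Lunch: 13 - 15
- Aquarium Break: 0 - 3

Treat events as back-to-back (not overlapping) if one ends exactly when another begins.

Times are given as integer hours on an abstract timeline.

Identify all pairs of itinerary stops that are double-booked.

Aquarium Tasting & Old-Town Break, Castle Lunch & Old-Town Break

Sorted by start: Aquarium Break, Old-Town Tasting, Aquarium Tasting, Old-Town Break, Castle Lunch, Cathedral Stop, Observatory Tour, Castle Transfer.
Old-Town Tasting starts after Aquarium Break ends; Aquarium Break is clear from here.
Aquarium Tasting starts after Old-Town Tasting ends; Old-Town Tasting is clear from here.
Old-Town Break starts before Aquarium Tasting ends → Aquarium Tasting and Old-Town Break overlap.
Castle Lunch starts exactly when Aquarium Tasting ends (back-to-back, no overlap); Aquarium Tasting is clear from here.
Castle Lunch starts before Old-Town Break ends → Old-Town Break and Castle Lunch overlap.
Cathedral Stop starts after Old-Town Break ends; Old-Town Break is clear from here.
Cathedral Stop starts after Castle Lunch ends; Castle Lunch is clear from here.
Observatory Tour starts after Cathedral Stop ends; Cathedral Stop is clear from here.
Castle Transfer starts after Observatory Tour ends.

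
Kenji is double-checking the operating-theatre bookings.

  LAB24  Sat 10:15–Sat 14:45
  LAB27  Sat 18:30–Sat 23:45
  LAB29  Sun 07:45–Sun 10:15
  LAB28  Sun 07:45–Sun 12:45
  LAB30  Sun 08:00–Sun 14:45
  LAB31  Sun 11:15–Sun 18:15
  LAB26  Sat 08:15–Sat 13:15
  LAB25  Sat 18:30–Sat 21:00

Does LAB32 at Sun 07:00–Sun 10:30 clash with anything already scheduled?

Yes — it overlaps LAB28, LAB29, LAB30

LAB26: ends Sat 13:15 at or before LAB32 starts Sun 07:00 → clear.
LAB24: ends Sat 14:45 at or before LAB32 starts Sun 07:00 → clear.
LAB25: ends Sat 21:00 at or before LAB32 starts Sun 07:00 → clear.
LAB27: ends Sat 23:45 at or before LAB32 starts Sun 07:00 → clear.
LAB28: starts Sun 07:45 before LAB32 ends Sun 10:30, and ends Sun 12:45 after LAB32 starts Sun 07:00 → overlap.
LAB29: starts Sun 07:45 before LAB32 ends Sun 10:30, and ends Sun 10:15 after LAB32 starts Sun 07:00 → overlap.
LAB30: starts Sun 08:00 before LAB32 ends Sun 10:30, and ends Sun 14:45 after LAB32 starts Sun 07:00 → overlap.
LAB31: starts Sun 11:15 at or after LAB32 ends Sun 10:30 → clear.
LAB32 overlaps LAB28, LAB29, LAB30.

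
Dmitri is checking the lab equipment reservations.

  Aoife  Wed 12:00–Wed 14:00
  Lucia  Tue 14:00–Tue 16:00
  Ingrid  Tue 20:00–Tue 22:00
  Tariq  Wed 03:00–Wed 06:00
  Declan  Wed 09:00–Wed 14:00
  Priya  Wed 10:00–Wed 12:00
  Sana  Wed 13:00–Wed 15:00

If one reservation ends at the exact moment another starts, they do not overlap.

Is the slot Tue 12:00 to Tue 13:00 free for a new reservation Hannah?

Lucia: starts Tue 14:00 at or after Hannah ends Tue 13:00 → clear.
Ingrid: starts Tue 20:00 at or after Hannah ends Tue 13:00 → clear.
Tariq: starts Wed 03:00 at or after Hannah ends Tue 13:00 → clear.
Declan: starts Wed 09:00 at or after Hannah ends Tue 13:00 → clear.
Priya: starts Wed 10:00 at or after Hannah ends Tue 13:00 → clear.
Aoife: starts Wed 12:00 at or after Hannah ends Tue 13:00 → clear.
Sana: starts Wed 13:00 at or after Hannah ends Tue 13:00 → clear.

Yes — the slot is free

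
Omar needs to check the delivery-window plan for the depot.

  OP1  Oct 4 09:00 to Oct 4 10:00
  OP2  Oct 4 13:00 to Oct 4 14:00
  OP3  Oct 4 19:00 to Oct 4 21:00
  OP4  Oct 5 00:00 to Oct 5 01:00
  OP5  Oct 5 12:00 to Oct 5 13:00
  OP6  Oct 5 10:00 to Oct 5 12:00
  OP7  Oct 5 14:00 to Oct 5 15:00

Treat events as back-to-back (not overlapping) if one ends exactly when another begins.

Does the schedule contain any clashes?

No

Sorted by start: OP1, OP2, OP3, OP4, OP6, OP5, OP7.
OP2 starts after OP1 ends, so nothing later overlaps OP1 either.
OP3 starts after OP2 ends, so nothing later overlaps OP2 either.
OP4 starts after OP3 ends, so nothing later overlaps OP3 either.
OP6 starts after OP4 ends, so nothing later overlaps OP4 either.
OP5 starts exactly when OP6 ends (back-to-back, no overlap), so nothing later overlaps OP6 either.
OP7 starts after OP5 ends.
Every pair is clear; the schedule has no overlaps.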